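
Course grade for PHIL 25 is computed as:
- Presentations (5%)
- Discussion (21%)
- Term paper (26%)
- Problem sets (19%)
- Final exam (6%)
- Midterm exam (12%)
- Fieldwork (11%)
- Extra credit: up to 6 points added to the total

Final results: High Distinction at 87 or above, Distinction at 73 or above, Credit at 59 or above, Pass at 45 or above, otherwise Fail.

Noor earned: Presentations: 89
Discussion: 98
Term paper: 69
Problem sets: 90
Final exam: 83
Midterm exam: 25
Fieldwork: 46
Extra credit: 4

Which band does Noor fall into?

Distinction

Weighted total:
  Presentations 89 × 0.05 = 4.45
  Discussion 98 × 0.21 = 20.58
  Term paper 69 × 0.26 = 17.94
  Problem sets 90 × 0.19 = 17.1
  Final exam 83 × 0.06 = 4.98
  Midterm exam 25 × 0.12 = 3
  Fieldwork 46 × 0.11 = 5.06
Sum = 73.11
Extra credit: 73.11 + 4 = 77.11
77.11 is ≥ 73 and < 87 → Distinction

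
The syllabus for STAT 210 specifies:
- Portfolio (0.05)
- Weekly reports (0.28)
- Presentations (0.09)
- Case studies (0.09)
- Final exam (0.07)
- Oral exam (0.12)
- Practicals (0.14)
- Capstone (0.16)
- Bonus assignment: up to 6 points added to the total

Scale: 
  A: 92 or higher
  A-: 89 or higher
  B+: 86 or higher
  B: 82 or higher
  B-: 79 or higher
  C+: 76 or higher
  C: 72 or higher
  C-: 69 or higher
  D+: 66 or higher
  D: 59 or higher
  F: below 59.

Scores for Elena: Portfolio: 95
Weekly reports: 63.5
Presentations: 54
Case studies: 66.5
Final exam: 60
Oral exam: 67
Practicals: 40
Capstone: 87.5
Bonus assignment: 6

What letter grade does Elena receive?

Weighted total:
  Portfolio 95 × 0.05 = 4.75
  Weekly reports 63.5 × 0.28 = 17.78
  Presentations 54 × 0.09 = 4.86
  Case studies 66.5 × 0.09 = 5.985
  Final exam 60 × 0.07 = 4.2
  Oral exam 67 × 0.12 = 8.04
  Practicals 40 × 0.14 = 5.6
  Capstone 87.5 × 0.16 = 14
Sum = 65.215
Bonus assignment: 65.215 + 6 = 71.215
71.215 is ≥ 69 and < 72 → C-

C-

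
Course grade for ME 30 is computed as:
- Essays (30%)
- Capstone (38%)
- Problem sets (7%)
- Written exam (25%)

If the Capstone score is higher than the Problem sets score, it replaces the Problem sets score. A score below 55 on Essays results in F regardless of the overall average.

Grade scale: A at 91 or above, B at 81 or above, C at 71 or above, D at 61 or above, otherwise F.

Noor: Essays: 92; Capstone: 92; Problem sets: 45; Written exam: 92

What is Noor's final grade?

A

Capstone (92) > Problem sets (45), so Problem sets counts as 92.
Essays score 92 ≥ 55: minimum met.
Weighted total:
  Essays 92 × 0.3 = 27.6
  Capstone 92 × 0.38 = 34.96
  Problem sets 92 × 0.07 = 6.44
  Written exam 92 × 0.25 = 23
Sum = 92
92 ≥ 91 → A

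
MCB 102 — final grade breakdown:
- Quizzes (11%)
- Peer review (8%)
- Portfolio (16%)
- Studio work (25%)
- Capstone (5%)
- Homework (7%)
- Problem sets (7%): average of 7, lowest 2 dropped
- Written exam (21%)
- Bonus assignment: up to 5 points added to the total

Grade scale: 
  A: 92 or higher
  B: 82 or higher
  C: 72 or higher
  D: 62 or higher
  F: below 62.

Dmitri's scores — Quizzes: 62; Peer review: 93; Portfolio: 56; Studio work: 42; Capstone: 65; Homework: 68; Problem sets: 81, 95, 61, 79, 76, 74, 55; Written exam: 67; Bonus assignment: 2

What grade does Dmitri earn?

D

Problem sets: drop 55, 61 → average of remaining 5 = 405/5 = 81
Weighted total:
  Quizzes 62 × 0.11 = 6.82
  Peer review 93 × 0.08 = 7.44
  Portfolio 56 × 0.16 = 8.96
  Studio work 42 × 0.25 = 10.5
  Capstone 65 × 0.05 = 3.25
  Homework 68 × 0.07 = 4.76
  Problem sets 81 × 0.07 = 5.67
  Written exam 67 × 0.21 = 14.07
Sum = 61.47
Bonus assignment: 61.47 + 2 = 63.47
63.47 is ≥ 62 and < 72 → D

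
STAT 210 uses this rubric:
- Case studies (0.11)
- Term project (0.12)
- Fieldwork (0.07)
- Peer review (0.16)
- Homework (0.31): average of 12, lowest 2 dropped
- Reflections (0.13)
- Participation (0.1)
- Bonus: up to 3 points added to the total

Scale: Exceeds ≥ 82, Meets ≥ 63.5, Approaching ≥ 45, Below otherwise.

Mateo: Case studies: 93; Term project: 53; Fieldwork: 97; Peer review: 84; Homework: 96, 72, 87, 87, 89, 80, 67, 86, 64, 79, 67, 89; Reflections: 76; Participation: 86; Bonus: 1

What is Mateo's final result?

Exceeds

Homework: drop 64, 67 → average of remaining 10 = 832/10 = 83.2
Weighted total:
  Case studies 93 × 0.11 = 10.23
  Term project 53 × 0.12 = 6.36
  Fieldwork 97 × 0.07 = 6.79
  Peer review 84 × 0.16 = 13.44
  Homework 83.2 × 0.31 = 25.792
  Reflections 76 × 0.13 = 9.88
  Participation 86 × 0.1 = 8.6
Sum = 81.092
Bonus: 81.092 + 1 = 82.092
82.092 ≥ 82 → Exceeds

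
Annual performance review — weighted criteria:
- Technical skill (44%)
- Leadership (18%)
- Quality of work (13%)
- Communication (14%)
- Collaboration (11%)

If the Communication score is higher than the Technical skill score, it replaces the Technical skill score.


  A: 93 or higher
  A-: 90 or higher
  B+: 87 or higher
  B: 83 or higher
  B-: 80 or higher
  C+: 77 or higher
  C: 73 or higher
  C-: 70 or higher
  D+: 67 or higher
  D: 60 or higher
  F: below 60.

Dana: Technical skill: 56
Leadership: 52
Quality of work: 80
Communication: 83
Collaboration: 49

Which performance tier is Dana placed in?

C

Communication (83) > Technical skill (56), so Technical skill counts as 83.
Weighted total:
  Technical skill 83 × 0.44 = 36.52
  Leadership 52 × 0.18 = 9.36
  Quality of work 80 × 0.13 = 10.4
  Communication 83 × 0.14 = 11.62
  Collaboration 49 × 0.11 = 5.39
Sum = 73.29
73.29 is ≥ 73 and < 77 → C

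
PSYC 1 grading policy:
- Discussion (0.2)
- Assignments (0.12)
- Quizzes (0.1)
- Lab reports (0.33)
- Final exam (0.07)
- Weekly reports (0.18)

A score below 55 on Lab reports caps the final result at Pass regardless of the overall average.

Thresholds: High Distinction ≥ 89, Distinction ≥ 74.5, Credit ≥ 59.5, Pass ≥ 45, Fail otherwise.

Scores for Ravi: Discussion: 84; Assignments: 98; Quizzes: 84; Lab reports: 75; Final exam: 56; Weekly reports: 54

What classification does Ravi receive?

Distinction

Lab reports score 75 ≥ 55: minimum met.
Weighted total:
  Discussion 84 × 0.2 = 16.8
  Assignments 98 × 0.12 = 11.76
  Quizzes 84 × 0.1 = 8.4
  Lab reports 75 × 0.33 = 24.75
  Final exam 56 × 0.07 = 3.92
  Weekly reports 54 × 0.18 = 9.72
Sum = 75.35
75.35 is ≥ 74.5 and < 89 → Distinction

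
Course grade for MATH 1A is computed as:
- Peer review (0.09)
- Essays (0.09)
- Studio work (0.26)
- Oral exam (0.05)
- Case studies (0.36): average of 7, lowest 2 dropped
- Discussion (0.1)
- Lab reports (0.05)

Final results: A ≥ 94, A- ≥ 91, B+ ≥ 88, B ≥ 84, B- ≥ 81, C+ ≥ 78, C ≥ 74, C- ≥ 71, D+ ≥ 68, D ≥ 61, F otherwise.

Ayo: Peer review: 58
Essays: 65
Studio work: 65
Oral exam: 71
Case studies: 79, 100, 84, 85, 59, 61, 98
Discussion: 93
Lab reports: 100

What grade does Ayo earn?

C

Case studies: drop 59, 61 → average of remaining 5 = 446/5 = 89.2
Weighted total:
  Peer review 58 × 0.09 = 5.22
  Essays 65 × 0.09 = 5.85
  Studio work 65 × 0.26 = 16.9
  Oral exam 71 × 0.05 = 3.55
  Case studies 89.2 × 0.36 = 32.112
  Discussion 93 × 0.1 = 9.3
  Lab reports 100 × 0.05 = 5
Sum = 77.932
77.932 is ≥ 74 and < 78 → C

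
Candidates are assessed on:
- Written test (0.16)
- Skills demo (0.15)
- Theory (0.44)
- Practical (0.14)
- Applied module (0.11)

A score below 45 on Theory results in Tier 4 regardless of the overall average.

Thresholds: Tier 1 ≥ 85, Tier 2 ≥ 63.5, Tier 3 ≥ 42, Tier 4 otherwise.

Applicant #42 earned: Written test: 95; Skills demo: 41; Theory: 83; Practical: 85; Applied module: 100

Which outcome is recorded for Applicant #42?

Tier 2

Theory score 83 ≥ 45: minimum met.
Weighted total:
  Written test 95 × 0.16 = 15.2
  Skills demo 41 × 0.15 = 6.15
  Theory 83 × 0.44 = 36.52
  Practical 85 × 0.14 = 11.9
  Applied module 100 × 0.11 = 11
Sum = 80.77
80.77 is ≥ 63.5 and < 85 → Tier 2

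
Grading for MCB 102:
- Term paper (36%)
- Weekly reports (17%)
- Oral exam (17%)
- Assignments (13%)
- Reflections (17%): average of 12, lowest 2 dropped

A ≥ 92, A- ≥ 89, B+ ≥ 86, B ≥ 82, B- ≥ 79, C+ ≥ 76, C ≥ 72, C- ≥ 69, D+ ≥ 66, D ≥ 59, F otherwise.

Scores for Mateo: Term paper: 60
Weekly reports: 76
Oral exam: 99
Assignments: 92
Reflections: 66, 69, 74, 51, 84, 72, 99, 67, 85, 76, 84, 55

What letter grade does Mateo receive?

C+

Reflections: drop 51, 55 → average of remaining 10 = 776/10 = 77.6
Weighted total:
  Term paper 60 × 0.36 = 21.6
  Weekly reports 76 × 0.17 = 12.92
  Oral exam 99 × 0.17 = 16.83
  Assignments 92 × 0.13 = 11.96
  Reflections 77.6 × 0.17 = 13.192
Sum = 76.502
76.502 is ≥ 76 and < 79 → C+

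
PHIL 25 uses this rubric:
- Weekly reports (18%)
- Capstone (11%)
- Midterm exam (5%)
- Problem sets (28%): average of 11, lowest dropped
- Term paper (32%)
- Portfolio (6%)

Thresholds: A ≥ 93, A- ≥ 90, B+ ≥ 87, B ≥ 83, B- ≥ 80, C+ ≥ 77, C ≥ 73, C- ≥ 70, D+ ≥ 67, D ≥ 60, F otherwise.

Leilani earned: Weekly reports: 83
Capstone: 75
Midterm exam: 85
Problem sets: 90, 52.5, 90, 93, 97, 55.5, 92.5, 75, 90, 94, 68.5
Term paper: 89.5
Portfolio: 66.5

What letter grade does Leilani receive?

B

Problem sets: drop 52.5 → average of remaining 10 = 845.5/10 = 84.55
Weighted total:
  Weekly reports 83 × 0.18 = 14.94
  Capstone 75 × 0.11 = 8.25
  Midterm exam 85 × 0.05 = 4.25
  Problem sets 84.55 × 0.28 = 23.674
  Term paper 89.5 × 0.32 = 28.64
  Portfolio 66.5 × 0.06 = 3.99
Sum = 83.744
83.744 is ≥ 83 and < 87 → B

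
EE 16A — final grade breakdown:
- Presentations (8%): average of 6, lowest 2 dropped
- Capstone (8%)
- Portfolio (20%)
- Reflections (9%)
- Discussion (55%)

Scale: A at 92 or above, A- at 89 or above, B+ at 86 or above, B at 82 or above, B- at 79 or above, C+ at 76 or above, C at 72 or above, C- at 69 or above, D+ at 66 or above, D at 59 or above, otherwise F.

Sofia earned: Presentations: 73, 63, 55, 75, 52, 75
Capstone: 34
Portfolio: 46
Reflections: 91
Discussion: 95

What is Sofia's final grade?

C+

Presentations: drop 52, 55 → average of remaining 4 = 286/4 = 71.5
Weighted total:
  Presentations 71.5 × 0.08 = 5.72
  Capstone 34 × 0.08 = 2.72
  Portfolio 46 × 0.2 = 9.2
  Reflections 91 × 0.09 = 8.19
  Discussion 95 × 0.55 = 52.25
Sum = 78.08
78.08 is ≥ 76 and < 79 → C+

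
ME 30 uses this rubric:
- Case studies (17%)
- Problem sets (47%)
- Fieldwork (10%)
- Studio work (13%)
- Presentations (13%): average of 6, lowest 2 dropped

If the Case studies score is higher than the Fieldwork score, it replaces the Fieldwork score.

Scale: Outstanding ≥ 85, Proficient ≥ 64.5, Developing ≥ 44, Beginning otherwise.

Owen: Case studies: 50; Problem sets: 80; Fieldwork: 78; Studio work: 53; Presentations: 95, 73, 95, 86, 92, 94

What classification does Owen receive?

Presentations: drop 73, 86 → average of remaining 4 = 376/4 = 94
Case studies (50) ≤ Fieldwork (78), so Fieldwork stays at 78.
Weighted total:
  Case studies 50 × 0.17 = 8.5
  Problem sets 80 × 0.47 = 37.6
  Fieldwork 78 × 0.1 = 7.8
  Studio work 53 × 0.13 = 6.89
  Presentations 94 × 0.13 = 12.22
Sum = 73.01
73.01 is ≥ 64.5 and < 85 → Proficient

Proficient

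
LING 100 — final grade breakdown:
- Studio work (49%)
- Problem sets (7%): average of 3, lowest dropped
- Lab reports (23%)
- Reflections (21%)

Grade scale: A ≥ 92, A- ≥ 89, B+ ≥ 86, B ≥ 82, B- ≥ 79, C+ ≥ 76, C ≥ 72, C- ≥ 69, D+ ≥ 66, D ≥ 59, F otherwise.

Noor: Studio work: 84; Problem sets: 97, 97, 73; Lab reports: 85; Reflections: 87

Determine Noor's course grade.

B

Problem sets: drop 73 → average of remaining 2 = 194/2 = 97
Weighted total:
  Studio work 84 × 0.49 = 41.16
  Problem sets 97 × 0.07 = 6.79
  Lab reports 85 × 0.23 = 19.55
  Reflections 87 × 0.21 = 18.27
Sum = 85.77
85.77 is ≥ 82 and < 86 → B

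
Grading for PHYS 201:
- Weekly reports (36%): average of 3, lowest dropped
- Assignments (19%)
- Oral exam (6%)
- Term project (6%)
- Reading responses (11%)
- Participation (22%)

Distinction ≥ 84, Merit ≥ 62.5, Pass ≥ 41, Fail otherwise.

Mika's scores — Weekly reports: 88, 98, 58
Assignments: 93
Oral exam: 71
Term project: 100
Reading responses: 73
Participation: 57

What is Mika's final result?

Merit

Weekly reports: drop 58 → average of remaining 2 = 186/2 = 93
Weighted total:
  Weekly reports 93 × 0.36 = 33.48
  Assignments 93 × 0.19 = 17.67
  Oral exam 71 × 0.06 = 4.26
  Term project 100 × 0.06 = 6
  Reading responses 73 × 0.11 = 8.03
  Participation 57 × 0.22 = 12.54
Sum = 81.98
81.98 is ≥ 62.5 and < 84 → Merit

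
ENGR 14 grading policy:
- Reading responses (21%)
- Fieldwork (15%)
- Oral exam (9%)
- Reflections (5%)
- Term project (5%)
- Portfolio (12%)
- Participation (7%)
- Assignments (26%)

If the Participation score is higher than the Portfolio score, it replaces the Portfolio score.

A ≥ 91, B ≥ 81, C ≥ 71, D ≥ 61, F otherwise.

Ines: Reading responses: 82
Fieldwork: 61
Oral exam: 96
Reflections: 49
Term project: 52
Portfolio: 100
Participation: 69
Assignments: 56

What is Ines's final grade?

Participation (69) ≤ Portfolio (100), so Portfolio stays at 100.
Weighted total:
  Reading responses 82 × 0.21 = 17.22
  Fieldwork 61 × 0.15 = 9.15
  Oral exam 96 × 0.09 = 8.64
  Reflections 49 × 0.05 = 2.45
  Term project 52 × 0.05 = 2.6
  Portfolio 100 × 0.12 = 12
  Participation 69 × 0.07 = 4.83
  Assignments 56 × 0.26 = 14.56
Sum = 71.45
71.45 is ≥ 71 and < 81 → C

C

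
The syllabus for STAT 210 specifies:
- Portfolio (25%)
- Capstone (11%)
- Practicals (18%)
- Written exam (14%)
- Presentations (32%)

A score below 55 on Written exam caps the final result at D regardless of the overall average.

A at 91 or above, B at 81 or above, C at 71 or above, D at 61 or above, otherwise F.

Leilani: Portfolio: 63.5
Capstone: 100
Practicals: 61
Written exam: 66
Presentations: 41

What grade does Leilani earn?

F

Written exam score 66 ≥ 55: minimum met.
Weighted total:
  Portfolio 63.5 × 0.25 = 15.875
  Capstone 100 × 0.11 = 11
  Practicals 61 × 0.18 = 10.98
  Written exam 66 × 0.14 = 9.24
  Presentations 41 × 0.32 = 13.12
Sum = 60.215
60.215 < 61 → F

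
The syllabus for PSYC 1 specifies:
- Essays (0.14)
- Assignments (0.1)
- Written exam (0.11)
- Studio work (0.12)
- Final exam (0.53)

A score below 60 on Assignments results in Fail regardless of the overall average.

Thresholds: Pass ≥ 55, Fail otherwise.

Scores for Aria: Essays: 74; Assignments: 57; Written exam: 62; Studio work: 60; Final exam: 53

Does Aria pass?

Assignments score 57 < 60: minimum not met.
Weighted total:
  Essays 74 × 0.14 = 10.36
  Assignments 57 × 0.1 = 5.7
  Written exam 62 × 0.11 = 6.82
  Studio work 60 × 0.12 = 7.2
  Final exam 53 × 0.53 = 28.09
Sum = 58.17
Because the Assignments minimum was not met, the result is Fail.

Fail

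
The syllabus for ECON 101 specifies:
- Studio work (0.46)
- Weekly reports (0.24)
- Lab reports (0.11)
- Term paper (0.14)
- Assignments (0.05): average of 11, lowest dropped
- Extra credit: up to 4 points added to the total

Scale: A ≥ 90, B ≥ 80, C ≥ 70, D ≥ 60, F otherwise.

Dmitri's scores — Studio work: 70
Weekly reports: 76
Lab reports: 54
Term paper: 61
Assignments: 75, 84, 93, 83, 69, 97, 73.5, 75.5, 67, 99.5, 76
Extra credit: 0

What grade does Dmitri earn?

D

Assignments: drop 67 → average of remaining 10 = 825.5/10 = 82.55
Weighted total:
  Studio work 70 × 0.46 = 32.2
  Weekly reports 76 × 0.24 = 18.24
  Lab reports 54 × 0.11 = 5.94
  Term paper 61 × 0.14 = 8.54
  Assignments 82.55 × 0.05 = 4.1275
Sum = 69.0475
Extra credit: 69.0475 + 0 = 69.0475
69.0475 is ≥ 60 and < 70 → D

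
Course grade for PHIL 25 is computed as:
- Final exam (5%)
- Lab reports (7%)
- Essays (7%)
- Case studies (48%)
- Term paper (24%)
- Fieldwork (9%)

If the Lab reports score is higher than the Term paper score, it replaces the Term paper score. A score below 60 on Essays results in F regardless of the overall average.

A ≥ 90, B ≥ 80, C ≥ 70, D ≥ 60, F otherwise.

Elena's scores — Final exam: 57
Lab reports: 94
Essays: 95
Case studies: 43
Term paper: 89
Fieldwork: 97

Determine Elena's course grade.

Lab reports (94) > Term paper (89), so Term paper counts as 94.
Essays score 95 ≥ 60: minimum met.
Weighted total:
  Final exam 57 × 0.05 = 2.85
  Lab reports 94 × 0.07 = 6.58
  Essays 95 × 0.07 = 6.65
  Case studies 43 × 0.48 = 20.64
  Term paper 94 × 0.24 = 22.56
  Fieldwork 97 × 0.09 = 8.73
Sum = 68.01
68.01 is ≥ 60 and < 70 → D

D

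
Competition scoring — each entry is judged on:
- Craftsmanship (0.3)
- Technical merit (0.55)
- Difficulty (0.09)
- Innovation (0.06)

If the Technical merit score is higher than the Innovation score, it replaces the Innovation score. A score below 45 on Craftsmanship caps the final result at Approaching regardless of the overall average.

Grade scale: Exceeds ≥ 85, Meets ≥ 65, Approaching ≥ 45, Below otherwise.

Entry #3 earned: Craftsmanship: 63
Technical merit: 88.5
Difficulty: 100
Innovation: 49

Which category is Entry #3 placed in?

Meets

Technical merit (88.5) > Innovation (49), so Innovation counts as 88.5.
Craftsmanship score 63 ≥ 45: minimum met.
Weighted total:
  Craftsmanship 63 × 0.3 = 18.9
  Technical merit 88.5 × 0.55 = 48.675
  Difficulty 100 × 0.09 = 9
  Innovation 88.5 × 0.06 = 5.31
Sum = 81.885
81.885 is ≥ 65 and < 85 → Meets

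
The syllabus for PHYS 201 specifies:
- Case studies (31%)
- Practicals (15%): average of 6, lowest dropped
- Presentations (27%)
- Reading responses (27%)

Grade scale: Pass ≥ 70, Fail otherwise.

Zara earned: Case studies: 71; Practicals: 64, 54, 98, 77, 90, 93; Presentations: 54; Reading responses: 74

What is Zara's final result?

Fail

Practicals: drop 54 → average of remaining 5 = 422/5 = 84.4
Weighted total:
  Case studies 71 × 0.31 = 22.01
  Practicals 84.4 × 0.15 = 12.66
  Presentations 54 × 0.27 = 14.58
  Reading responses 74 × 0.27 = 19.98
Sum = 69.23
69.23 < 70 → Fail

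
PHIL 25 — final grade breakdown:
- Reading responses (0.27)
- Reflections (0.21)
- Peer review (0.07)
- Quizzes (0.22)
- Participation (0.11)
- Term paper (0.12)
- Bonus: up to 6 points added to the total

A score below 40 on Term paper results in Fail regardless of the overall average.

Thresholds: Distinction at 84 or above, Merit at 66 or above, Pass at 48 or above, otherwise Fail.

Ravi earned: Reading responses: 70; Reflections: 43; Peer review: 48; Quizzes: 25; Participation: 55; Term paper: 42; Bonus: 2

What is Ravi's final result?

Term paper score 42 ≥ 40: minimum met.
Weighted total:
  Reading responses 70 × 0.27 = 18.9
  Reflections 43 × 0.21 = 9.03
  Peer review 48 × 0.07 = 3.36
  Quizzes 25 × 0.22 = 5.5
  Participation 55 × 0.11 = 6.05
  Term paper 42 × 0.12 = 5.04
Sum = 47.88
Bonus: 47.88 + 2 = 49.88
49.88 is ≥ 48 and < 66 → Pass

Pass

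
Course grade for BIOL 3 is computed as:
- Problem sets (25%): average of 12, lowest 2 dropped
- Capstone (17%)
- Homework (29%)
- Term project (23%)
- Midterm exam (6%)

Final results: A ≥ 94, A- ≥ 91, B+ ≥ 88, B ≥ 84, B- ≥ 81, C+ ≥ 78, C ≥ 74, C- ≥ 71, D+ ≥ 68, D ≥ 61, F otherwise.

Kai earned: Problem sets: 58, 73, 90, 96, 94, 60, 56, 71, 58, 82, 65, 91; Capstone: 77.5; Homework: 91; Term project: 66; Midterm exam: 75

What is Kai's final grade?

C+

Problem sets: drop 56, 58 → average of remaining 10 = 780/10 = 78
Weighted total:
  Problem sets 78 × 0.25 = 19.5
  Capstone 77.5 × 0.17 = 13.175
  Homework 91 × 0.29 = 26.39
  Term project 66 × 0.23 = 15.18
  Midterm exam 75 × 0.06 = 4.5
Sum = 78.745
78.745 is ≥ 78 and < 81 → C+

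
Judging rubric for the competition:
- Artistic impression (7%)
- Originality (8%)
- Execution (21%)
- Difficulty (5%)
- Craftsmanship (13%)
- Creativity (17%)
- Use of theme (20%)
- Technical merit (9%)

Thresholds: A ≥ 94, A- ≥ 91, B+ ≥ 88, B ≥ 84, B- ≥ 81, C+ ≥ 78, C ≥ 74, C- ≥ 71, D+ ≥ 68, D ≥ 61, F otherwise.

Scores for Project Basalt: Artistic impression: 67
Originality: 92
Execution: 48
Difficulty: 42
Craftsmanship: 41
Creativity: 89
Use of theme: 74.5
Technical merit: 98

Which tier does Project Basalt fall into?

D+

Weighted total:
  Artistic impression 67 × 0.07 = 4.69
  Originality 92 × 0.08 = 7.36
  Execution 48 × 0.21 = 10.08
  Difficulty 42 × 0.05 = 2.1
  Craftsmanship 41 × 0.13 = 5.33
  Creativity 89 × 0.17 = 15.13
  Use of theme 74.5 × 0.2 = 14.9
  Technical merit 98 × 0.09 = 8.82
Sum = 68.41
68.41 is ≥ 68 and < 71 → D+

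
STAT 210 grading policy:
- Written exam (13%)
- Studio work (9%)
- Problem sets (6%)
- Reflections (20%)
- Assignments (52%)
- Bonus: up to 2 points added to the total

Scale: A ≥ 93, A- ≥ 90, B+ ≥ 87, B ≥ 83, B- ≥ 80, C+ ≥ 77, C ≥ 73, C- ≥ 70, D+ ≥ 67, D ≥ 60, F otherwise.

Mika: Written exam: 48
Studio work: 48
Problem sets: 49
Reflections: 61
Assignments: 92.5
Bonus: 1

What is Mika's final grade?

Weighted total:
  Written exam 48 × 0.13 = 6.24
  Studio work 48 × 0.09 = 4.32
  Problem sets 49 × 0.06 = 2.94
  Reflections 61 × 0.2 = 12.2
  Assignments 92.5 × 0.52 = 48.1
Sum = 73.8
Bonus: 73.8 + 1 = 74.8
74.8 is ≥ 73 and < 77 → C

C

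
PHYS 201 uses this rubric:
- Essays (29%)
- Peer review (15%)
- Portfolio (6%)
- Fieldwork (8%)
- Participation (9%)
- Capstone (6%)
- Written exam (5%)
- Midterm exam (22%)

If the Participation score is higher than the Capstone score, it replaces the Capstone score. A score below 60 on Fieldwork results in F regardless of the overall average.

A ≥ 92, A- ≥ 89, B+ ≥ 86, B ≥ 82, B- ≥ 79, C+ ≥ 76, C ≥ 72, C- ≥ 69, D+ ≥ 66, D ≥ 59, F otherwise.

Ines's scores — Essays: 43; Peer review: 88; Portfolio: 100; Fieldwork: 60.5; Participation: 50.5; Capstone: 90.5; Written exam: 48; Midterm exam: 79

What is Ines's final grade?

Participation (50.5) ≤ Capstone (90.5), so Capstone stays at 90.5.
Fieldwork score 60.5 ≥ 60: minimum met.
Weighted total:
  Essays 43 × 0.29 = 12.47
  Peer review 88 × 0.15 = 13.2
  Portfolio 100 × 0.06 = 6
  Fieldwork 60.5 × 0.08 = 4.84
  Participation 50.5 × 0.09 = 4.545
  Capstone 90.5 × 0.06 = 5.43
  Written exam 48 × 0.05 = 2.4
  Midterm exam 79 × 0.22 = 17.38
Sum = 66.265
66.265 is ≥ 66 and < 69 → D+

D+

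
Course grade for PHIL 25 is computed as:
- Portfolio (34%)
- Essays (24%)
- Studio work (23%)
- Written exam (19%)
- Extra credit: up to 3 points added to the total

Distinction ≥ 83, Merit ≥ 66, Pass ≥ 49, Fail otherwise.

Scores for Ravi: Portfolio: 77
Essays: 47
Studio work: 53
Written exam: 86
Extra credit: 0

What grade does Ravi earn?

Pass

Weighted total:
  Portfolio 77 × 0.34 = 26.18
  Essays 47 × 0.24 = 11.28
  Studio work 53 × 0.23 = 12.19
  Written exam 86 × 0.19 = 16.34
Sum = 65.99
Extra credit: 65.99 + 0 = 65.99
65.99 is ≥ 49 and < 66 → Pass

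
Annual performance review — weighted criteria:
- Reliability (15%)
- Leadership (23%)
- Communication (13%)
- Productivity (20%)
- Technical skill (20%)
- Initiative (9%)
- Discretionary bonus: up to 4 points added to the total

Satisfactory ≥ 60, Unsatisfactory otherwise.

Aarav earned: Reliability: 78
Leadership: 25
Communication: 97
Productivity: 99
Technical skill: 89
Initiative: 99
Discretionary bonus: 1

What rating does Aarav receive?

Weighted total:
  Reliability 78 × 0.15 = 11.7
  Leadership 25 × 0.23 = 5.75
  Communication 97 × 0.13 = 12.61
  Productivity 99 × 0.2 = 19.8
  Technical skill 89 × 0.2 = 17.8
  Initiative 99 × 0.09 = 8.91
Sum = 76.57
Discretionary bonus: 76.57 + 1 = 77.57
77.57 ≥ 60 → Satisfactory

Satisfactory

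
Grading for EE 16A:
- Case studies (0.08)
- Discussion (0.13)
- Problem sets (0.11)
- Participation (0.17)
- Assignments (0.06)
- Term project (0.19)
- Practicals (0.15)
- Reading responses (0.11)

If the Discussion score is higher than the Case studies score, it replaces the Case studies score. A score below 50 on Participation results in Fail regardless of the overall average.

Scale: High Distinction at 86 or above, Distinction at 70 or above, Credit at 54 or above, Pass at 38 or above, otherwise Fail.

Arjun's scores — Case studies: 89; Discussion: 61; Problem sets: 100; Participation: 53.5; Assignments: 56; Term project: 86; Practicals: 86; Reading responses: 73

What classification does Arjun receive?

Distinction

Discussion (61) ≤ Case studies (89), so Case studies stays at 89.
Participation score 53.5 ≥ 50: minimum met.
Weighted total:
  Case studies 89 × 0.08 = 7.12
  Discussion 61 × 0.13 = 7.93
  Problem sets 100 × 0.11 = 11
  Participation 53.5 × 0.17 = 9.095
  Assignments 56 × 0.06 = 3.36
  Term project 86 × 0.19 = 16.34
  Practicals 86 × 0.15 = 12.9
  Reading responses 73 × 0.11 = 8.03
Sum = 75.775
75.775 is ≥ 70 and < 86 → Distinction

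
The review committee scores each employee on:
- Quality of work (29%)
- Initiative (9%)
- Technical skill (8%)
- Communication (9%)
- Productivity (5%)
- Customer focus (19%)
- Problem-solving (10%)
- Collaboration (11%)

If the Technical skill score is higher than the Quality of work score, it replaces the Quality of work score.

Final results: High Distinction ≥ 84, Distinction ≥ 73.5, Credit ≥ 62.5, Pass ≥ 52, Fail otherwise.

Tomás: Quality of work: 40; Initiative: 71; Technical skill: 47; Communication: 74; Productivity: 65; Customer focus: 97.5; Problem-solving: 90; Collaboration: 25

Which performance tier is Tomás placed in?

Technical skill (47) > Quality of work (40), so Quality of work counts as 47.
Weighted total:
  Quality of work 47 × 0.29 = 13.63
  Initiative 71 × 0.09 = 6.39
  Technical skill 47 × 0.08 = 3.76
  Communication 74 × 0.09 = 6.66
  Productivity 65 × 0.05 = 3.25
  Customer focus 97.5 × 0.19 = 18.525
  Problem-solving 90 × 0.1 = 9
  Collaboration 25 × 0.11 = 2.75
Sum = 63.965
63.965 is ≥ 62.5 and < 73.5 → Credit

Credit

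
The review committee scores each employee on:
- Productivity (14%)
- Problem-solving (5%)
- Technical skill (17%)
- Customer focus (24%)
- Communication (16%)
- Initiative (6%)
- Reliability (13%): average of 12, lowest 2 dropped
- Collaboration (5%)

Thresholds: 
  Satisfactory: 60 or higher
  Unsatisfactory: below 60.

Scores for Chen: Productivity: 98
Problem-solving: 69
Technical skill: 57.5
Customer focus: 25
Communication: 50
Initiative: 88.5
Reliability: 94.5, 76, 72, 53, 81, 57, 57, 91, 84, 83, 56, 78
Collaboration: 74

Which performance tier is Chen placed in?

Satisfactory

Reliability: drop 53, 56 → average of remaining 10 = 773.5/10 = 77.35
Weighted total:
  Productivity 98 × 0.14 = 13.72
  Problem-solving 69 × 0.05 = 3.45
  Technical skill 57.5 × 0.17 = 9.775
  Customer focus 25 × 0.24 = 6
  Communication 50 × 0.16 = 8
  Initiative 88.5 × 0.06 = 5.31
  Reliability 77.35 × 0.13 = 10.0555
  Collaboration 74 × 0.05 = 3.7
Sum = 60.0105
60.0105 ≥ 60 → Satisfactory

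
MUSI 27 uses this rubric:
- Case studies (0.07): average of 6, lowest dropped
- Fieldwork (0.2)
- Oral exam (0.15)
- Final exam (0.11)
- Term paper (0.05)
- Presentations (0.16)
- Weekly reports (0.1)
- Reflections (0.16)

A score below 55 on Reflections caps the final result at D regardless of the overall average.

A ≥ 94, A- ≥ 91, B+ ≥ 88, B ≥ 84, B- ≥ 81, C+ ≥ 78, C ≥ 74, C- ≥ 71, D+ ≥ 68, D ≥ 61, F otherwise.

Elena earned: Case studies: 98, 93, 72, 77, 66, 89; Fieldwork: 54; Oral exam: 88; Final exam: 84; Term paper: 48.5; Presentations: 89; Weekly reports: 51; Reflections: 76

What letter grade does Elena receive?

C-

Case studies: drop 66 → average of remaining 5 = 429/5 = 85.8
Reflections score 76 ≥ 55: minimum met.
Weighted total:
  Case studies 85.8 × 0.07 = 6.006
  Fieldwork 54 × 0.2 = 10.8
  Oral exam 88 × 0.15 = 13.2
  Final exam 84 × 0.11 = 9.24
  Term paper 48.5 × 0.05 = 2.425
  Presentations 89 × 0.16 = 14.24
  Weekly reports 51 × 0.1 = 5.1
  Reflections 76 × 0.16 = 12.16
Sum = 73.171
73.171 is ≥ 71 and < 74 → C-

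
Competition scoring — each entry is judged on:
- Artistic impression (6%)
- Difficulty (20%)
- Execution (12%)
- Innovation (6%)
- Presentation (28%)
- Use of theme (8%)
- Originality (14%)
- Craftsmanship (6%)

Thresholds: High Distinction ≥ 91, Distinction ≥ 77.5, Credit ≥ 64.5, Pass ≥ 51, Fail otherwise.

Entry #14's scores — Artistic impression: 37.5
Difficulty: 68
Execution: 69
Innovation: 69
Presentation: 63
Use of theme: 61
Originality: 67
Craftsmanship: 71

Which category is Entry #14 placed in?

Weighted total:
  Artistic impression 37.5 × 0.06 = 2.25
  Difficulty 68 × 0.2 = 13.6
  Execution 69 × 0.12 = 8.28
  Innovation 69 × 0.06 = 4.14
  Presentation 63 × 0.28 = 17.64
  Use of theme 61 × 0.08 = 4.88
  Originality 67 × 0.14 = 9.38
  Craftsmanship 71 × 0.06 = 4.26
Sum = 64.43
64.43 is ≥ 51 and < 64.5 → Pass

Pass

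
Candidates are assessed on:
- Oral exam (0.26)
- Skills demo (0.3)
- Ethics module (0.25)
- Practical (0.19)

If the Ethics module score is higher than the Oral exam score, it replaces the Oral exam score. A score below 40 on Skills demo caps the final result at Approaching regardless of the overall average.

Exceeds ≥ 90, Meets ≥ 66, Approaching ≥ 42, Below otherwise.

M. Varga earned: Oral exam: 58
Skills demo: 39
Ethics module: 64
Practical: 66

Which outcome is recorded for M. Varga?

Ethics module (64) > Oral exam (58), so Oral exam counts as 64.
Skills demo score 39 < 40: minimum not met.
Weighted total:
  Oral exam 64 × 0.26 = 16.64
  Skills demo 39 × 0.3 = 11.7
  Ethics module 64 × 0.25 = 16
  Practical 66 × 0.19 = 12.54
Sum = 56.88
56.88 would be Approaching; cap at Approaching applies → Approaching.

Approaching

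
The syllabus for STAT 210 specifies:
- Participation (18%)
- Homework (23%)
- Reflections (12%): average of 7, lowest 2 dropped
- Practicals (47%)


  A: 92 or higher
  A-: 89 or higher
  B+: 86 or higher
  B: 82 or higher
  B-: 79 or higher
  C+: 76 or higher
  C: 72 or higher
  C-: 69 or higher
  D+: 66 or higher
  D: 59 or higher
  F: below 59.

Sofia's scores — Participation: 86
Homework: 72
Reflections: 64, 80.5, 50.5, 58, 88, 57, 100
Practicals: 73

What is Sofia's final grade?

Reflections: drop 50.5, 57 → average of remaining 5 = 390.5/5 = 78.1
Weighted total:
  Participation 86 × 0.18 = 15.48
  Homework 72 × 0.23 = 16.56
  Reflections 78.1 × 0.12 = 9.372
  Practicals 73 × 0.47 = 34.31
Sum = 75.722
75.722 is ≥ 72 and < 76 → C

C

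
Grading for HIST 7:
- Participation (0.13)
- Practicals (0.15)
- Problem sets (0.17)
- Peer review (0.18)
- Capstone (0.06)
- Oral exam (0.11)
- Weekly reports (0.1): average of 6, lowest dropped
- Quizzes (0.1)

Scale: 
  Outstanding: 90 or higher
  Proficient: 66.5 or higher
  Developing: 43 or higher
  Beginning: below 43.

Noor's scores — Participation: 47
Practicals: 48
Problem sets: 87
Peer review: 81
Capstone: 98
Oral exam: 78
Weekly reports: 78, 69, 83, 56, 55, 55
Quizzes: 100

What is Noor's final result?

Weekly reports: drop 55 → average of remaining 5 = 341/5 = 68.2
Weighted total:
  Participation 47 × 0.13 = 6.11
  Practicals 48 × 0.15 = 7.2
  Problem sets 87 × 0.17 = 14.79
  Peer review 81 × 0.18 = 14.58
  Capstone 98 × 0.06 = 5.88
  Oral exam 78 × 0.11 = 8.58
  Weekly reports 68.2 × 0.1 = 6.82
  Quizzes 100 × 0.1 = 10
Sum = 73.96
73.96 is ≥ 66.5 and < 90 → Proficient

Proficient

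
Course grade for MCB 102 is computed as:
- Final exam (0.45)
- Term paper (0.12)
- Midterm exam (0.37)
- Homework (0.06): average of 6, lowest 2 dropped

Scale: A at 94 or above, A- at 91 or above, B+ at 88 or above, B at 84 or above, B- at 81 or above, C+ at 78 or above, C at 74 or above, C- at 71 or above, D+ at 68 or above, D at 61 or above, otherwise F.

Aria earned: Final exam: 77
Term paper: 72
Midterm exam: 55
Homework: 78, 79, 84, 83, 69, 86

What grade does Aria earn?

Homework: drop 69, 78 → average of remaining 4 = 332/4 = 83
Weighted total:
  Final exam 77 × 0.45 = 34.65
  Term paper 72 × 0.12 = 8.64
  Midterm exam 55 × 0.37 = 20.35
  Homework 83 × 0.06 = 4.98
Sum = 68.62
68.62 is ≥ 68 and < 71 → D+

D+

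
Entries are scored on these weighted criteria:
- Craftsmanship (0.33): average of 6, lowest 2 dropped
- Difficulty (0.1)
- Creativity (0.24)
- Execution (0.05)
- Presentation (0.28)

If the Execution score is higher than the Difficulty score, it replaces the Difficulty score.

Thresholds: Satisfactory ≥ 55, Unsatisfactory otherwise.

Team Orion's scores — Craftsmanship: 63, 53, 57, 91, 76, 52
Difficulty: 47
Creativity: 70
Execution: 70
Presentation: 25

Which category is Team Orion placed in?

Satisfactory

Craftsmanship: drop 52, 53 → average of remaining 4 = 287/4 = 71.75
Execution (70) > Difficulty (47), so Difficulty counts as 70.
Weighted total:
  Craftsmanship 71.75 × 0.33 = 23.6775
  Difficulty 70 × 0.1 = 7
  Creativity 70 × 0.24 = 16.8
  Execution 70 × 0.05 = 3.5
  Presentation 25 × 0.28 = 7
Sum = 57.9775
57.9775 ≥ 55 → Satisfactory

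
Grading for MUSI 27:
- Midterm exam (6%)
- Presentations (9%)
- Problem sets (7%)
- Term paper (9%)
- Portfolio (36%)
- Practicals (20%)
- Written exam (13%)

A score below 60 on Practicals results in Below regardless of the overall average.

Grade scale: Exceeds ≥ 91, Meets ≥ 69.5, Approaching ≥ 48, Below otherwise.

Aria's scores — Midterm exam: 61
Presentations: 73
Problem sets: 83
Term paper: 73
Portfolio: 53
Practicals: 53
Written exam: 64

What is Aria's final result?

Below

Practicals score 53 < 60: minimum not met.
Weighted total:
  Midterm exam 61 × 0.06 = 3.66
  Presentations 73 × 0.09 = 6.57
  Problem sets 83 × 0.07 = 5.81
  Term paper 73 × 0.09 = 6.57
  Portfolio 53 × 0.36 = 19.08
  Practicals 53 × 0.2 = 10.6
  Written exam 64 × 0.13 = 8.32
Sum = 60.61
Because the Practicals minimum was not met, the result is Below.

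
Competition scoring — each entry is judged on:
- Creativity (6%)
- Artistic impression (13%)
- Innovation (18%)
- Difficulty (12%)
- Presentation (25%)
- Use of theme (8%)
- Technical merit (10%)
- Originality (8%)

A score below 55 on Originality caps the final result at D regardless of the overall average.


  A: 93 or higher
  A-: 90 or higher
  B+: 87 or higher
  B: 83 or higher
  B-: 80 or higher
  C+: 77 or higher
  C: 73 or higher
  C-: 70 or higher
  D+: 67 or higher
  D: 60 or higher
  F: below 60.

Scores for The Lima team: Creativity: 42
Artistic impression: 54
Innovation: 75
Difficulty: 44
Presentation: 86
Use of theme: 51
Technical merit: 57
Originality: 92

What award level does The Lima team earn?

Originality score 92 ≥ 55: minimum met.
Weighted total:
  Creativity 42 × 0.06 = 2.52
  Artistic impression 54 × 0.13 = 7.02
  Innovation 75 × 0.18 = 13.5
  Difficulty 44 × 0.12 = 5.28
  Presentation 86 × 0.25 = 21.5
  Use of theme 51 × 0.08 = 4.08
  Technical merit 57 × 0.1 = 5.7
  Originality 92 × 0.08 = 7.36
Sum = 66.96
66.96 is ≥ 60 and < 67 → D

D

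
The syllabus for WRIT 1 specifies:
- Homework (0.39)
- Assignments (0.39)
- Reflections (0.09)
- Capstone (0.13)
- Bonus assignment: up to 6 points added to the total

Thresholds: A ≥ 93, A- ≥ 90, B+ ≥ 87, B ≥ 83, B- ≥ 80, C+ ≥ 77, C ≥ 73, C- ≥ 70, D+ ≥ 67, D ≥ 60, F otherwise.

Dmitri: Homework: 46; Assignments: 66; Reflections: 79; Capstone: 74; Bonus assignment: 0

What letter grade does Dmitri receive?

Weighted total:
  Homework 46 × 0.39 = 17.94
  Assignments 66 × 0.39 = 25.74
  Reflections 79 × 0.09 = 7.11
  Capstone 74 × 0.13 = 9.62
Sum = 60.41
Bonus assignment: 60.41 + 0 = 60.41
60.41 is ≥ 60 and < 67 → D

D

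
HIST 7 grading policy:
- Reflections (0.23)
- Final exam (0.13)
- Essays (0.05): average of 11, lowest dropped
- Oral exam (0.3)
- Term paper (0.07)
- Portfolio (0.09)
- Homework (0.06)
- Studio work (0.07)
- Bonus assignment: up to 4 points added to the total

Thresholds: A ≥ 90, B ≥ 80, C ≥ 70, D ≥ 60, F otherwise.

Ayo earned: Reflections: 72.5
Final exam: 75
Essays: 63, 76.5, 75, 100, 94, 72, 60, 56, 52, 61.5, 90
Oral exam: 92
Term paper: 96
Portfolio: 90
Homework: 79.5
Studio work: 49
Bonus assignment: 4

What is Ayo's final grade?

B

Essays: drop 52 → average of remaining 10 = 748/10 = 74.8
Weighted total:
  Reflections 72.5 × 0.23 = 16.675
  Final exam 75 × 0.13 = 9.75
  Essays 74.8 × 0.05 = 3.74
  Oral exam 92 × 0.3 = 27.6
  Term paper 96 × 0.07 = 6.72
  Portfolio 90 × 0.09 = 8.1
  Homework 79.5 × 0.06 = 4.77
  Studio work 49 × 0.07 = 3.43
Sum = 80.785
Bonus assignment: 80.785 + 4 = 84.785
84.785 is ≥ 80 and < 90 → B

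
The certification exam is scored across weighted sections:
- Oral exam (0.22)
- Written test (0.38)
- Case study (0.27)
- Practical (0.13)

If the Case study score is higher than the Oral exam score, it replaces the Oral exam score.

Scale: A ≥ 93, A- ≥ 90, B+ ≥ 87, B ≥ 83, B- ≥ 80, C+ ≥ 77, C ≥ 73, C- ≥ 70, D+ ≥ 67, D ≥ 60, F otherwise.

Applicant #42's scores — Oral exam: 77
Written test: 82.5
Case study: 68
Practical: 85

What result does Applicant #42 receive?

Case study (68) ≤ Oral exam (77), so Oral exam stays at 77.
Weighted total:
  Oral exam 77 × 0.22 = 16.94
  Written test 82.5 × 0.38 = 31.35
  Case study 68 × 0.27 = 18.36
  Practical 85 × 0.13 = 11.05
Sum = 77.7
77.7 is ≥ 77 and < 80 → C+

C+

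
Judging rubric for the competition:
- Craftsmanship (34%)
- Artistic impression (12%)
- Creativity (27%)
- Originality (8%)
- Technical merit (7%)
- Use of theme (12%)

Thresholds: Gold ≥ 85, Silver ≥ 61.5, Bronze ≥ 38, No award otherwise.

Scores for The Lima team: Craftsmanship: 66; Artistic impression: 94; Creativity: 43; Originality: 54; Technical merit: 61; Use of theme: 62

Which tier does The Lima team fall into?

Weighted total:
  Craftsmanship 66 × 0.34 = 22.44
  Artistic impression 94 × 0.12 = 11.28
  Creativity 43 × 0.27 = 11.61
  Originality 54 × 0.08 = 4.32
  Technical merit 61 × 0.07 = 4.27
  Use of theme 62 × 0.12 = 7.44
Sum = 61.36
61.36 is ≥ 38 and < 61.5 → Bronze

Bronze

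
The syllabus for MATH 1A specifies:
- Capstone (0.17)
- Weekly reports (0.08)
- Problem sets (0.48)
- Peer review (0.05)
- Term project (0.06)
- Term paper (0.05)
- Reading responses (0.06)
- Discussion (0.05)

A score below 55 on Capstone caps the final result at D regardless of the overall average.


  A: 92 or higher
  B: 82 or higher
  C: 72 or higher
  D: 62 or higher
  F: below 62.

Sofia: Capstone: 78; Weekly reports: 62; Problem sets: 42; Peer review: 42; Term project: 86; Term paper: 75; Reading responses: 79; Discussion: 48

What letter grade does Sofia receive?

F

Capstone score 78 ≥ 55: minimum met.
Weighted total:
  Capstone 78 × 0.17 = 13.26
  Weekly reports 62 × 0.08 = 4.96
  Problem sets 42 × 0.48 = 20.16
  Peer review 42 × 0.05 = 2.1
  Term project 86 × 0.06 = 5.16
  Term paper 75 × 0.05 = 3.75
  Reading responses 79 × 0.06 = 4.74
  Discussion 48 × 0.05 = 2.4
Sum = 56.53
56.53 < 62 → F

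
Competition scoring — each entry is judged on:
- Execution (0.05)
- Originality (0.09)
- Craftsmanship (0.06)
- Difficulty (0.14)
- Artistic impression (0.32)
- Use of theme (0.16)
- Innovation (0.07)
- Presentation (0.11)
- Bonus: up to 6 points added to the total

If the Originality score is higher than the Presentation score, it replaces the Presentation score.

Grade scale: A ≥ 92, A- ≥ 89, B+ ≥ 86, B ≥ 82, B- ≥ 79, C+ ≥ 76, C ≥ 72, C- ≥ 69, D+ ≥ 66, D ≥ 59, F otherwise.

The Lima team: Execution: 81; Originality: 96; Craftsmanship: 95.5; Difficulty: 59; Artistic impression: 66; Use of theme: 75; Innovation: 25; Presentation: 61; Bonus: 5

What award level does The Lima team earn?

C+

Originality (96) > Presentation (61), so Presentation counts as 96.
Weighted total:
  Execution 81 × 0.05 = 4.05
  Originality 96 × 0.09 = 8.64
  Craftsmanship 95.5 × 0.06 = 5.73
  Difficulty 59 × 0.14 = 8.26
  Artistic impression 66 × 0.32 = 21.12
  Use of theme 75 × 0.16 = 12
  Innovation 25 × 0.07 = 1.75
  Presentation 96 × 0.11 = 10.56
Sum = 72.11
Bonus: 72.11 + 5 = 77.11
77.11 is ≥ 76 and < 79 → C+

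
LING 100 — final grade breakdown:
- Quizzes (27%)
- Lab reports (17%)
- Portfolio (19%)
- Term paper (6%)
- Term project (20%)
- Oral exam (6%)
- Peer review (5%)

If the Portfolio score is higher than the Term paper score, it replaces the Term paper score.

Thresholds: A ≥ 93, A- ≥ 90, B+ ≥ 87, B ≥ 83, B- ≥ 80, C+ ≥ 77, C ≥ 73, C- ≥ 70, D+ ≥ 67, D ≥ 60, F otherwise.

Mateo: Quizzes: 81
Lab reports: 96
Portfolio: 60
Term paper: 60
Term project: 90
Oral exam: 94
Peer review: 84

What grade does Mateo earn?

B-

Portfolio (60) ≤ Term paper (60), so Term paper stays at 60.
Weighted total:
  Quizzes 81 × 0.27 = 21.87
  Lab reports 96 × 0.17 = 16.32
  Portfolio 60 × 0.19 = 11.4
  Term paper 60 × 0.06 = 3.6
  Term project 90 × 0.2 = 18
  Oral exam 94 × 0.06 = 5.64
  Peer review 84 × 0.05 = 4.2
Sum = 81.03
81.03 is ≥ 80 and < 83 → B-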